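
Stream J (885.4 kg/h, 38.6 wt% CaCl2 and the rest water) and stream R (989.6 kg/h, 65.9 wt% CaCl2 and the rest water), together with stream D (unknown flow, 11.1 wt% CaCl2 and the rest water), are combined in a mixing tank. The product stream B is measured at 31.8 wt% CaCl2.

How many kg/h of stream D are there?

Let D be the unknown flow. Total out = 1875 + D.
CaCl2 balance: 993.91 + 0.111·D = 0.318·(1875 + D)
(0.111 − 0.318)·D = 0.318×1875 − 993.91 = -397.66
D = -397.66 / -0.207 = 1921.1 kg/h

1921 kg/h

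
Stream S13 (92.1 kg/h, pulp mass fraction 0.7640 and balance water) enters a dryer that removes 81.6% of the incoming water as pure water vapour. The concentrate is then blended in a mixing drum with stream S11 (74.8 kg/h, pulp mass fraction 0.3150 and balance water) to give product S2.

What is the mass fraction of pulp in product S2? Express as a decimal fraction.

Vapour removed = 0.816×0.236×92.1 = 17.736 kg/h; concentrate = 74.364 kg/h.
pulp reaching the mixer = 70.364 (from concentrate) + 74.8×0.315 = 93.926 kg/h.
Product flow = 74.364 + 74.8 = 149.16 kg/h; pulp fraction = 0.6297.

0.6297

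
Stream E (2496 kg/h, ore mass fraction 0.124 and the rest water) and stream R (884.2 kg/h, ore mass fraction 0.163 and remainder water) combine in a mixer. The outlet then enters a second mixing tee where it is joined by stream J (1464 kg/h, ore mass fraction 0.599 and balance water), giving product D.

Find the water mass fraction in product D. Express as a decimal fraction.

0.725

Overall, product flow = 4844.2 kg/h.
water in = 2496×0.876 + 884.2×0.837 + 1464×0.401 = 3513.6 kg/h.
water fraction in D = 0.725.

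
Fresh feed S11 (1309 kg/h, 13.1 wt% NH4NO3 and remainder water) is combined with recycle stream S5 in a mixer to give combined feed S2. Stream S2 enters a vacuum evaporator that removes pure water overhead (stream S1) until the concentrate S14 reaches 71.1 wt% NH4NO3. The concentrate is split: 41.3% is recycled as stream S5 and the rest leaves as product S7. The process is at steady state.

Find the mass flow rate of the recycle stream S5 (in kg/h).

Overall NH4NO3 balance (none leaves overhead): NH4NO3 in fresh feed = NH4NO3 in product, i.e. 1309×0.131 = (1−0.413)·S14·0.711.
S14 = 171.48/(0.711×0.587) = 410.87 kg/h.
Recycle S5 = 0.413×410.87 = 169.69 kg/h.

169.7 kg/h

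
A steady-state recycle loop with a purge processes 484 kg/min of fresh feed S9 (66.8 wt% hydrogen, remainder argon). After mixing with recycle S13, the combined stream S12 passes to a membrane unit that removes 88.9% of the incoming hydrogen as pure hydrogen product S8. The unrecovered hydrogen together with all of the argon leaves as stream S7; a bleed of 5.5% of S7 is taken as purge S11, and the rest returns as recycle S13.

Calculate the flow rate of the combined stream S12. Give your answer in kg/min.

3283 kg/min

argon enters only via S9 and leaves only via the purge: 484×0.332 = 0.055×(argon in S7), and the membrane unit passes all argon, so argon in S12 = argon in S7 = 2921.6 kg/min.
hydrogen in S12: m_A = 484×0.668 + (1−0.055)·(1−0.889)·m_A, so m_A = 323.31/0.8951 = 361.2 kg/min.
S12 = 361.2 + 2921.6 = 3282.8 kg/min.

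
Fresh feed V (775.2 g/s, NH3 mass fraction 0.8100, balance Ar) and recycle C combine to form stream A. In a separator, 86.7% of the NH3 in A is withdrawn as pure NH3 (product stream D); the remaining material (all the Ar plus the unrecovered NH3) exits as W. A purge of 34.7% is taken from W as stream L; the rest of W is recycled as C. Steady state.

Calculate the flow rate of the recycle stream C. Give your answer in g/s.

Ar enters only via V and leaves only via the purge: 775.2×0.190 = 0.347×(Ar in W), and the separator passes all Ar, so Ar in A = Ar in W = 424.46 g/s.
NH3 in A: m_A = 775.2×0.810 + (1−0.347)·(1−0.867)·m_A, so m_A = 627.91/0.9132 = 687.63 g/s.
W = (1−0.867)×687.63 + 424.46 = 515.92 g/s.
Recycle C = (1−0.347)×515.92 = 336.89 g/s.

336.9 g/s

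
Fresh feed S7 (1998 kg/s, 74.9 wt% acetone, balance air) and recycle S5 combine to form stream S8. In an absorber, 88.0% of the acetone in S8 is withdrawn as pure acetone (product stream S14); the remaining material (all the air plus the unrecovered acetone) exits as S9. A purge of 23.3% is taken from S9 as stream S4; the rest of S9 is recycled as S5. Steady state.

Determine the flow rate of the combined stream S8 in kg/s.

3801 kg/s

air enters only via S7 and leaves only via the purge: 1998×0.251 = 0.233×(air in S9), and the absorber passes all air, so air in S8 = air in S9 = 2152.4 kg/s.
acetone in S8: m_A = 1998×0.749 + (1−0.233)·(1−0.880)·m_A, so m_A = 1496.5/0.9080 = 1648.2 kg/s.
S8 = 1648.2 + 2152.4 = 3800.6 kg/s.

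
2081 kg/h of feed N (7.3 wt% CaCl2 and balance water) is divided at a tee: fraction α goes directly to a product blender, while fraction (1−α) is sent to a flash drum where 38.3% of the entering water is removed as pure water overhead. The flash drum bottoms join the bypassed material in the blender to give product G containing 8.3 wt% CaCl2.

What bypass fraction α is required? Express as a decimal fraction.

0.661

All 2081×0.073 = 151.91 kg/h of CaCl2 reaches G, so G = 151.91/0.083 = 1830.3 kg/h and vapour = 250.72 kg/h.
The evaporator receives (1−α)·2081 of feed at 0.927 water and removes 0.383 of that water:
0.383×0.927×(1−α)×2081 = 250.72
(1−α) = 250.72/738.84 = 0.3393;  α = 0.6607.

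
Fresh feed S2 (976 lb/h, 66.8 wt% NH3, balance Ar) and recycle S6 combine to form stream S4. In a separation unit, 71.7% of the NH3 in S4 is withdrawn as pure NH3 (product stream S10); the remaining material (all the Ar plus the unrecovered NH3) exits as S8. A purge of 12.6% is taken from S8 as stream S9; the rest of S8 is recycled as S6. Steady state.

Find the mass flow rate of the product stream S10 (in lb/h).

621.1 lb/h

NH3 in S4: m_A = 976×0.668 + (1−0.126)·(1−0.717)·m_A, so m_A = 651.97/0.7527 = 866.22 lb/h.
Product S10 = 0.717×866.22 = 621.08 lb/h.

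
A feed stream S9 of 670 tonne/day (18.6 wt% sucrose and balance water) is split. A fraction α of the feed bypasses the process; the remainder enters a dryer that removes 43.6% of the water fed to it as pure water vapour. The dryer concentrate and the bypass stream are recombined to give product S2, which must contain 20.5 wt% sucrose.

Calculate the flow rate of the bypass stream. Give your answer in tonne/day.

495 tonne/day

All 670×0.186 = 124.62 tonne/day of sucrose reaches S2, so S2 = 124.62/0.205 = 607.9 tonne/day and vapour = 62.098 tonne/day.
The evaporator receives (1−α)·670 of feed at 0.814 water and removes 0.436 of that water:
0.436×0.814×(1−α)×670 = 62.098
(1−α) = 62.098/237.79 = 0.2611;  α = 0.7389.
Bypass flow = 0.7389×670 = 495.03 tonne/day.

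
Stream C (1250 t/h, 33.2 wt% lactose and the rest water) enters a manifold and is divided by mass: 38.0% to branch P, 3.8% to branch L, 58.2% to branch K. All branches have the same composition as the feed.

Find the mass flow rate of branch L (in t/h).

47.5 t/h

Branch L flow = 0.038×1250 = 47.5 t/h.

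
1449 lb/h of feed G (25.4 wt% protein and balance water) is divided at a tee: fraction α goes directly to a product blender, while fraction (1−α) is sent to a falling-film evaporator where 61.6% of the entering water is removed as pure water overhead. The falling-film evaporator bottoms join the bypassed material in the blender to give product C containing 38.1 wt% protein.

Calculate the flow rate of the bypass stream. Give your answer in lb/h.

All 1449×0.254 = 368.05 lb/h of protein reaches C, so C = 368.05/0.381 = 966 lb/h and vapour = 483 lb/h.
The evaporator receives (1−α)·1449 of feed at 0.746 water and removes 0.616 of that water:
0.616×0.746×(1−α)×1449 = 483
(1−α) = 483/665.87 = 0.7254;  α = 0.2746.
Bypass flow = 0.2746×1449 = 397.94 lb/h.

397.9 lb/h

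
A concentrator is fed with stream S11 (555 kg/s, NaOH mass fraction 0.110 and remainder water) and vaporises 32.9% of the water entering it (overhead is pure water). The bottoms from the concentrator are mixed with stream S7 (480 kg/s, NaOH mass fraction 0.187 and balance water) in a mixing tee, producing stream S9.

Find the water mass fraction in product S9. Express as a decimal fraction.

0.827

Vapour removed = 0.329×0.890×555 = 162.51 kg/s; concentrate = 392.49 kg/s.
water reaching the mixer = 331.44 (from concentrate) + 480×0.813 = 721.68 kg/s.
Product flow = 392.49 + 480 = 872.49 kg/s; water fraction = 0.827.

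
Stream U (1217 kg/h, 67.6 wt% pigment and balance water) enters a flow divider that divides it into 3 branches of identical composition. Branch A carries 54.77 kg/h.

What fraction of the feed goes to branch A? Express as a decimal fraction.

Fraction to A = 54.77/1217 = 0.0450.

0.045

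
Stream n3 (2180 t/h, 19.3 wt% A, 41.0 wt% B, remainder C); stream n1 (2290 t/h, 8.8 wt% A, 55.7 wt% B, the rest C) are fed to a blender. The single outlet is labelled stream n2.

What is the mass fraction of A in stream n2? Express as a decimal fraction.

Total flow out = 2180 + 2290 = 4470 t/h.
A in = 2180×0.193 + 2290×0.088 = 622.26 t/h.
A mass fraction in n2 = 622.26/4470 = 0.1392.

0.1392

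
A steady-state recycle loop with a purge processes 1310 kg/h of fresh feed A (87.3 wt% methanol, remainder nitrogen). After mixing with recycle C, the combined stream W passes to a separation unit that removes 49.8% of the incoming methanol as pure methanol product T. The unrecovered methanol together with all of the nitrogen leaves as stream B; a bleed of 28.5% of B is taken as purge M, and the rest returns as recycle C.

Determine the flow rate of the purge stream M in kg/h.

nitrogen enters only via A and leaves only via the purge: 1310×0.127 = 0.285×(nitrogen in B), and the separation unit passes all nitrogen, so nitrogen in W = nitrogen in B = 583.75 kg/h.
methanol in W: m_A = 1310×0.873 + (1−0.285)·(1−0.498)·m_A, so m_A = 1143.6/0.6411 = 1783.9 kg/h.
B = (1−0.498)×1783.9 + 583.75 = 1479.3 kg/h.
Purge M = 0.285×1479.3 = 421.6 kg/h.

421.6 kg/h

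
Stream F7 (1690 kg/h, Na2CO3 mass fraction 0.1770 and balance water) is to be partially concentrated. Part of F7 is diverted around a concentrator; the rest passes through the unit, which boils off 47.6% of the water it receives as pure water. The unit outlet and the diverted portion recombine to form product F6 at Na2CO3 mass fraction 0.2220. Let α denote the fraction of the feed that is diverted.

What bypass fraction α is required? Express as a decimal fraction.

All 1690×0.177 = 299.13 kg/h of Na2CO3 reaches F6, so F6 = 299.13/0.222 = 1347.4 kg/h and vapour = 342.57 kg/h.
The evaporator receives (1−α)·1690 of feed at 0.823 water and removes 0.476 of that water:
0.476×0.823×(1−α)×1690 = 342.57
(1−α) = 342.57/662.05 = 0.5174;  α = 0.4826.

0.483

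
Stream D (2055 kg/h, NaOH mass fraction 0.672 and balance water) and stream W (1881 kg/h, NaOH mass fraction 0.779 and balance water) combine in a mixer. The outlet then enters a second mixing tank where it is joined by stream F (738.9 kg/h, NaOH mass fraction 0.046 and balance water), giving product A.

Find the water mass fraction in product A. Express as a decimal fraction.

0.384

Overall, product flow = 4674.9 kg/h.
water in = 2055×0.328 + 1881×0.221 + 738.9×0.954 = 1794.7 kg/h.
water fraction in A = 0.384.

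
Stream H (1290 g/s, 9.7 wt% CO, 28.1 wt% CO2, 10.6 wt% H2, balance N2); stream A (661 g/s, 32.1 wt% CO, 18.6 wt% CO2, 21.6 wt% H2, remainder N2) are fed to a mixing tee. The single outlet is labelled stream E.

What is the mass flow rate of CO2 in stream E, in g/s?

CO2 out = CO2 in = 1290×0.281 + 661×0.186 = 485.44 g/s.

485.4 g/s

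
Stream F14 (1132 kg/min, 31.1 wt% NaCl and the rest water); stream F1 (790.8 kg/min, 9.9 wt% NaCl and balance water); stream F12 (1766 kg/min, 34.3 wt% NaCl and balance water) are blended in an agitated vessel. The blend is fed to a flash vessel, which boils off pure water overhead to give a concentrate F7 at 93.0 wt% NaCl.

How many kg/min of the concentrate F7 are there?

1114 kg/min

NaCl entering = 1132×0.311 + 790.8×0.099 + 1766×0.343 = 1036.1 kg/min.
All NaCl reports to F7, so F7 = 1036.1/0.930 = 1114.1 kg/min.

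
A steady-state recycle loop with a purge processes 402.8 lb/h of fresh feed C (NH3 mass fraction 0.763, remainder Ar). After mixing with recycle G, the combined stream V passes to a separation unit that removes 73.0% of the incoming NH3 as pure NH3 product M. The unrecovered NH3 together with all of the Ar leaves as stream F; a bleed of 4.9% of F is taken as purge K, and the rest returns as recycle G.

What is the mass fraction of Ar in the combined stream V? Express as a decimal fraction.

Ar enters only via C and leaves only via the purge: 402.8×0.237 = 0.049×(Ar in F), and the separation unit passes all Ar, so Ar in V = Ar in F = 1948.2 lb/h.
NH3 in V: m_A = 402.8×0.763 + (1−0.049)·(1−0.730)·m_A, so m_A = 307.34/0.7432 = 413.51 lb/h.
V = 413.51 + 1948.2 = 2361.8 lb/h.
Ar fraction in V = 1948.2/2361.8 = 0.825.

0.825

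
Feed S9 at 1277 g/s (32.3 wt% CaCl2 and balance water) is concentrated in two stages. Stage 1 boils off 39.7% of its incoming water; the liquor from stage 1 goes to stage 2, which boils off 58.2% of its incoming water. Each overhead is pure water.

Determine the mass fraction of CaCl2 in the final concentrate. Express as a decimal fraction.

0.654

water in feed = 1277×0.677 = 864.53 g/s.
After stage 1: water left = (1−0.397)×864.53 = 521.31; stream total = 933.78 g/s.
After stage 2: water left = (1−0.582)×521.31 = 217.91; final concentrate = 630.38 g/s.
CaCl2 fraction = 412.47/630.38 = 0.654.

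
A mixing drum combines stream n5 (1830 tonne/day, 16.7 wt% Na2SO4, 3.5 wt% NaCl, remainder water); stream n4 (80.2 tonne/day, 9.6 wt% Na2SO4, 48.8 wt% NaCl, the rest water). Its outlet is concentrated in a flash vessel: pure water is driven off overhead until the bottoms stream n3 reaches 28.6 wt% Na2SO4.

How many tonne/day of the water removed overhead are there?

Na2SO4 entering = 1830×0.167 + 80.2×0.096 = 313.31 tonne/day.
All Na2SO4 reports to n3, so n3 = 313.31/0.286 = 1095.5 tonne/day.
Total feed = 1910.2 tonne/day; overhead = 1910.2 − 1095.5 = 814.71 tonne/day.

814.7 tonne/day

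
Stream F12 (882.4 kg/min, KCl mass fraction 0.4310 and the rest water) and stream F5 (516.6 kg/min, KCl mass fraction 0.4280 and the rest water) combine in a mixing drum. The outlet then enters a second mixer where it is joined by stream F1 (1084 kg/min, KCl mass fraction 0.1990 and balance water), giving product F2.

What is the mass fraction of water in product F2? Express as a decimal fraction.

Overall, product flow = 2483 kg/min.
water in = 882.4×0.569 + 516.6×0.572 + 1084×0.801 = 1665.9 kg/min.
water fraction in F2 = 0.6709.

0.6709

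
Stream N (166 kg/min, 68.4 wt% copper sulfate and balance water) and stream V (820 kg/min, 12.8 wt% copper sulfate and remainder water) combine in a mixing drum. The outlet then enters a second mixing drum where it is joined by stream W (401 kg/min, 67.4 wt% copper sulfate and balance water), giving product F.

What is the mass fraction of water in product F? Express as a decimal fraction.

0.648

Overall, product flow = 1387 kg/min.
water in = 166×0.316 + 820×0.872 + 401×0.326 = 898.22 kg/min.
water fraction in F = 0.648.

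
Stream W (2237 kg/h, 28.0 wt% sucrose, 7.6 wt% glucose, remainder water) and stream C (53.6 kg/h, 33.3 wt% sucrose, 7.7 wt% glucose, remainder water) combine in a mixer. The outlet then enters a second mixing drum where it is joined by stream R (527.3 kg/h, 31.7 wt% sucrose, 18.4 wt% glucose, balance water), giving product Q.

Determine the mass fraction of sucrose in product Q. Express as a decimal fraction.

0.2879

Overall, product flow = 2817.9 kg/h.
sucrose in = 2237×0.280 + 53.6×0.333 + 527.3×0.317 = 811.36 kg/h.
sucrose fraction in Q = 0.2879.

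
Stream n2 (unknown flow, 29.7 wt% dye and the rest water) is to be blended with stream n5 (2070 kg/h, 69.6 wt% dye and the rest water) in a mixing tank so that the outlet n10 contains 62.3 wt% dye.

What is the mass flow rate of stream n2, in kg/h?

463.5 kg/h

Let n2 be the unknown flow. Total out = 2070 + n2.
dye balance: 1440.7 + 0.297·n2 = 0.623·(2070 + n2)
(0.297 − 0.623)·n2 = 0.623×2070 − 1440.7 = -151.11
n2 = -151.11 / -0.326 = 463.53 kg/h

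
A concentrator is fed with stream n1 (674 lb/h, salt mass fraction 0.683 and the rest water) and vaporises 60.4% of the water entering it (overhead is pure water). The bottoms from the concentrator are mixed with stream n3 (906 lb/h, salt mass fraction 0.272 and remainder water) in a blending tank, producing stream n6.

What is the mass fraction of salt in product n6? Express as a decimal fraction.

Vapour removed = 0.604×0.317×674 = 129.05 lb/h; concentrate = 544.95 lb/h.
salt reaching the mixer = 460.34 (from concentrate) + 906×0.272 = 706.77 lb/h.
Product flow = 544.95 + 906 = 1451 lb/h; salt fraction = 0.487.

0.487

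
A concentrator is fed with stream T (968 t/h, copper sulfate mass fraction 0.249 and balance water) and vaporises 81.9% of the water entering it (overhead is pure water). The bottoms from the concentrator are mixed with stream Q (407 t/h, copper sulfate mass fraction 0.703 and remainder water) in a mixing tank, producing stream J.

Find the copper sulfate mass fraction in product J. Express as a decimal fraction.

0.676

Vapour removed = 0.819×0.751×968 = 595.39 t/h; concentrate = 372.61 t/h.
copper sulfate reaching the mixer = 241.03 (from concentrate) + 407×0.703 = 527.15 t/h.
Product flow = 372.61 + 407 = 779.61 t/h; copper sulfate fraction = 0.676.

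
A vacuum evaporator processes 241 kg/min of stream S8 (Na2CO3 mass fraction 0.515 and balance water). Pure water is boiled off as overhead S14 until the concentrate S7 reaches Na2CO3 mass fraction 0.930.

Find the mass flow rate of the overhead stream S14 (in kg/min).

Na2CO3 is conserved: 241×0.515 = 124.12 kg/min all reports to the concentrate.
Concentrate = 124.12/(target fraction) = 133.46 kg/min.
Overhead = 241 − 133.46 = 107.54 kg/min.

107.5 kg/min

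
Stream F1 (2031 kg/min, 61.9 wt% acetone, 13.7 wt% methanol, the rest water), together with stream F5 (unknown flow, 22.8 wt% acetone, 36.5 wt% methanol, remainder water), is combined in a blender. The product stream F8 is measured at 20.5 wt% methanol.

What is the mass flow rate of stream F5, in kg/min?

Let F5 be the unknown flow. Total out = 2031 + F5.
methanol balance: 278.25 + 0.365·F5 = 0.205·(2031 + F5)
(0.365 − 0.205)·F5 = 0.205×2031 − 278.25 = 138.11
F5 = 138.11 / 0.160 = 863.17 kg/min

863.2 kg/min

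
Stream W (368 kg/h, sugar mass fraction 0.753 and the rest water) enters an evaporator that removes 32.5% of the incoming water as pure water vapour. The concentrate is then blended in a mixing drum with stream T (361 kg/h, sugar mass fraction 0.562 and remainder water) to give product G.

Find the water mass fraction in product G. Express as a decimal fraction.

Vapour removed = 0.325×0.247×368 = 29.541 kg/h; concentrate = 338.46 kg/h.
water reaching the mixer = 61.355 (from concentrate) + 361×0.438 = 219.47 kg/h.
Product flow = 338.46 + 361 = 699.46 kg/h; water fraction = 0.314.

0.314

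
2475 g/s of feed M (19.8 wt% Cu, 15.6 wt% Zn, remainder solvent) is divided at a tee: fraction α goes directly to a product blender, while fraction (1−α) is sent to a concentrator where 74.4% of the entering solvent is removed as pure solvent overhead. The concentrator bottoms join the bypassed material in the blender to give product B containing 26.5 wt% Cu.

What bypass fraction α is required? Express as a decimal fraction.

All 2475×0.198 = 490.05 g/s of Cu reaches B, so B = 490.05/0.265 = 1849.2 g/s and vapour = 625.75 g/s.
The evaporator receives (1−α)·2475 of feed at 0.646 solvent and removes 0.744 of that solvent:
0.744×0.646×(1−α)×2475 = 625.75
(1−α) = 625.75/1189.5 = 0.5260;  α = 0.4740.

0.474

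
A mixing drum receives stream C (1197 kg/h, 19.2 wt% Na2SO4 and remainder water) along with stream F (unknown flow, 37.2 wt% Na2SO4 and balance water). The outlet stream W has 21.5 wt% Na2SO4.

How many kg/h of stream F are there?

175.4 kg/h

Let F be the unknown flow. Total out = 1197 + F.
Na2SO4 balance: 229.82 + 0.372·F = 0.215·(1197 + F)
(0.372 − 0.215)·F = 0.215×1197 − 229.82 = 27.531
F = 27.531 / 0.157 = 175.36 kg/h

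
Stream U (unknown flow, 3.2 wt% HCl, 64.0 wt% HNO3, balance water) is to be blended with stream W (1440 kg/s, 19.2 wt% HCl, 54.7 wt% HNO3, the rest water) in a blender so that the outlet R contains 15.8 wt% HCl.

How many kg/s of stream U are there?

388.6 kg/s

Let U be the unknown flow. Total out = 1440 + U.
HCl balance: 276.48 + 0.032·U = 0.158·(1440 + U)
(0.032 − 0.158)·U = 0.158×1440 − 276.48 = -48.96
U = -48.96 / -0.126 = 388.57 kg/s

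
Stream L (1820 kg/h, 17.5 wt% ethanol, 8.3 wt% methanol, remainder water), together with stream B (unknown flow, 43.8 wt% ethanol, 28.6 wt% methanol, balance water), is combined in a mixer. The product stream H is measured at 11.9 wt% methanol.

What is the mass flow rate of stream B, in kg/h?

392.3 kg/h

Let B be the unknown flow. Total out = 1820 + B.
methanol balance: 151.06 + 0.286·B = 0.119·(1820 + B)
(0.286 − 0.119)·B = 0.119×1820 − 151.06 = 65.52
B = 65.52 / 0.167 = 392.34 kg/h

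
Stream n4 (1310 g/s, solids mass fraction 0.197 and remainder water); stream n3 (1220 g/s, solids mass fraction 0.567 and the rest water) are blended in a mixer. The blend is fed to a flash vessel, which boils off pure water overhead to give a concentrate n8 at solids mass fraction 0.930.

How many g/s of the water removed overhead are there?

1509 g/s

solids entering = 1310×0.197 + 1220×0.567 = 949.81 g/s.
All solids reports to n8, so n8 = 949.81/0.930 = 1021.3 g/s.
Total feed = 2530 g/s; overhead = 2530 − 1021.3 = 1508.7 g/s.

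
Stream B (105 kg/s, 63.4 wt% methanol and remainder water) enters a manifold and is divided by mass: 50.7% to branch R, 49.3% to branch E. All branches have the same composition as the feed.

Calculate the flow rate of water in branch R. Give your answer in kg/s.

Branch R total = 0.507×105 = 53.235 kg/s.
water in R = 0.366×53.235 = 19.484 kg/s.

19.48 kg/s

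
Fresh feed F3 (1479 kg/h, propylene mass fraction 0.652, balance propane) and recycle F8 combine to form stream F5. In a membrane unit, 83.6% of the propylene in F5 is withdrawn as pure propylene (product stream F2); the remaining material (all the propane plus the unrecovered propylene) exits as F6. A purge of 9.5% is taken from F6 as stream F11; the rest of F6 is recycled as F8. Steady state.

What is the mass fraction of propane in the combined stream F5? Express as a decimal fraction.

propane enters only via F3 and leaves only via the purge: 1479×0.348 = 0.095×(propane in F6), and the membrane unit passes all propane, so propane in F5 = propane in F6 = 5417.8 kg/h.
propylene in F5: m_A = 1479×0.652 + (1−0.095)·(1−0.836)·m_A, so m_A = 964.31/0.8516 = 1132.4 kg/h.
F5 = 1132.4 + 5417.8 = 6550.2 kg/h.
propane fraction in F5 = 5417.8/6550.2 = 0.827.

0.827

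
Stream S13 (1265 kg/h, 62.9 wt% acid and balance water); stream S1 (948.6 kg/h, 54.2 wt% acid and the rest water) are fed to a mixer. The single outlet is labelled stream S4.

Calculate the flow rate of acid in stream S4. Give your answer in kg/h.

acid out = acid in = 1265×0.629 + 948.6×0.542 = 1309.8 kg/h.

1310 kg/h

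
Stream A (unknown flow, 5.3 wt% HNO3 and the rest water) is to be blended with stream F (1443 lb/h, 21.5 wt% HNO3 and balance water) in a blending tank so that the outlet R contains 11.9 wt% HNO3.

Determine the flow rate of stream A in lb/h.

2099 lb/h

Let A be the unknown flow. Total out = 1443 + A.
HNO3 balance: 310.25 + 0.053·A = 0.119·(1443 + A)
(0.053 − 0.119)·A = 0.119×1443 − 310.25 = -138.53
A = -138.53 / -0.066 = 2098.9 lb/h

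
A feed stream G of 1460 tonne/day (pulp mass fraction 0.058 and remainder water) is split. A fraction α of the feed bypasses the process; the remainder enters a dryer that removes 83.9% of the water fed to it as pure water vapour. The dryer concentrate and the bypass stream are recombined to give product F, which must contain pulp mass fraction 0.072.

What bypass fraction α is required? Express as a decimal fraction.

All 1460×0.058 = 84.68 tonne/day of pulp reaches F, so F = 84.68/0.072 = 1176.1 tonne/day and vapour = 283.89 tonne/day.
The evaporator receives (1−α)·1460 of feed at 0.942 water and removes 0.839 of that water:
0.839×0.942×(1−α)×1460 = 283.89
(1−α) = 283.89/1153.9 = 0.2460;  α = 0.7540.

0.754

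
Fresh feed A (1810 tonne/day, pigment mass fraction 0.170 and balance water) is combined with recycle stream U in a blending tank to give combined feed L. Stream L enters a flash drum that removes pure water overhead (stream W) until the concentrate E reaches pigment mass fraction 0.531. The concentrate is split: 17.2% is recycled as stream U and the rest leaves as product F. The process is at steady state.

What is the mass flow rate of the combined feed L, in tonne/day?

1930 tonne/day

Overall pigment balance (none leaves overhead): pigment in fresh feed = pigment in product, i.e. 1810×0.170 = (1−0.172)·E·0.531.
E = 307.7/(0.531×0.828) = 699.85 tonne/day.
Recycle U = 0.172×699.85 = 120.37 tonne/day.
Combined feed L = 1810 + 120.37 = 1930.4 tonne/day.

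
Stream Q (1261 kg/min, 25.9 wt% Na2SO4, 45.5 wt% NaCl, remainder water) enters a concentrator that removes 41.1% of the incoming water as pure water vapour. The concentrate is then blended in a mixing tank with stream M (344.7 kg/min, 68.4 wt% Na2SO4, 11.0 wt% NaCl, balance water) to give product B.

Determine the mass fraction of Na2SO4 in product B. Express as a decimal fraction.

0.386

Vapour removed = 0.411×0.286×1261 = 148.23 kg/min; concentrate = 1112.8 kg/min.
Na2SO4 reaching the mixer = 326.6 (from concentrate) + 344.7×0.684 = 562.37 kg/min.
Product flow = 1112.8 + 344.7 = 1457.5 kg/min; Na2SO4 fraction = 0.386.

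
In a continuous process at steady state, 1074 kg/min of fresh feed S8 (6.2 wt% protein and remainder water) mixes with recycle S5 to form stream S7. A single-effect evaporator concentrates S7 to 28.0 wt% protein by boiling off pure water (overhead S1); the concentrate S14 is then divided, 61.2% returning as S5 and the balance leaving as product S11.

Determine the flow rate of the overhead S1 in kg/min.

836.2 kg/min

Overall protein balance (none leaves overhead): protein in fresh feed = protein in product, i.e. 1074×0.062 = (1−0.612)·S14·0.280.
S14 = 66.588/(0.280×0.388) = 612.92 kg/min.
Recycle S5 = 0.612×612.92 = 375.11 kg/min.
Combined feed S7 = 1074 + 375.11 = 1449.1 kg/min.
Overhead S1 = S7 − S14 = 1449.1 − 612.92 = 836.19 kg/min.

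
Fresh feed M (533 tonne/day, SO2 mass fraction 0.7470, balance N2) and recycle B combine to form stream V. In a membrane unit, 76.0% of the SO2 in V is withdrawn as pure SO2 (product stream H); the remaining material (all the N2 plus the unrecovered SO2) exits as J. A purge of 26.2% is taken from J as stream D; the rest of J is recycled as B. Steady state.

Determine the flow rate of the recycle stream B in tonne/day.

465.5 tonne/day

N2 enters only via M and leaves only via the purge: 533×0.253 = 0.262×(N2 in J), and the membrane unit passes all N2, so N2 in V = N2 in J = 514.69 tonne/day.
SO2 in V: m_A = 533×0.747 + (1−0.262)·(1−0.760)·m_A, so m_A = 398.15/0.8229 = 483.85 tonne/day.
J = (1−0.760)×483.85 + 514.69 = 630.81 tonne/day.
Recycle B = (1−0.262)×630.81 = 465.54 tonne/day.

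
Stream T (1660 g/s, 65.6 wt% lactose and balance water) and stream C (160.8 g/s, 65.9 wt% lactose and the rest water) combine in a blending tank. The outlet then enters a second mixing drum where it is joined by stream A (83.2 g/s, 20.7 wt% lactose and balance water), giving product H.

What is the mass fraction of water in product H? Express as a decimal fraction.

Overall, product flow = 1904 g/s.
water in = 1660×0.344 + 160.8×0.341 + 83.2×0.793 = 691.85 g/s.
water fraction in H = 0.363.

0.363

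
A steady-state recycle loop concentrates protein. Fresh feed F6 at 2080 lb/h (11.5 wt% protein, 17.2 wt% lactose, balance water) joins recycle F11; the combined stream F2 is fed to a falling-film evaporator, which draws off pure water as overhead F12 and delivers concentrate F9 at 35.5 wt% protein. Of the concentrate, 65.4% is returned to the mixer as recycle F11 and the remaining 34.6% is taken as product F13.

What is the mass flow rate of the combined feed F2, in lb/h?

3354 lb/h

Overall protein balance (none leaves overhead): protein in fresh feed = protein in product, i.e. 2080×0.115 = (1−0.654)·F9·0.355.
F9 = 239.2/(0.355×0.346) = 1947.4 lb/h.
Recycle F11 = 0.654×1947.4 = 1273.6 lb/h.
Combined feed F2 = 2080 + 1273.6 = 3353.6 lb/h.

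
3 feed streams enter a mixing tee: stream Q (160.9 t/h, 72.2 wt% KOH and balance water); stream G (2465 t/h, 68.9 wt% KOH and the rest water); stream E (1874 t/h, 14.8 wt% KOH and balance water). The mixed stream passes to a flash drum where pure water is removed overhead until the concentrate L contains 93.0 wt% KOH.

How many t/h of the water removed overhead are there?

2251 t/h

KOH entering = 160.9×0.722 + 2465×0.689 + 1874×0.148 = 2091.9 t/h.
All KOH reports to L, so L = 2091.9/0.930 = 2249.4 t/h.
Total feed = 4499.9 t/h; overhead = 4499.9 − 2249.4 = 2250.5 t/h.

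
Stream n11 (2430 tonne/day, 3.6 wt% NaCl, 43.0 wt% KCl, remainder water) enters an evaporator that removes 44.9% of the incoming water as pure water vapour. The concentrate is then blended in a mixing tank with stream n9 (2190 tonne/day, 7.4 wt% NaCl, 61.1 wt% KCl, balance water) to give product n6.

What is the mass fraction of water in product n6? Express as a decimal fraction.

Vapour removed = 0.449×0.534×2430 = 582.63 tonne/day; concentrate = 1847.4 tonne/day.
water reaching the mixer = 714.99 (from concentrate) + 2190×0.315 = 1404.8 tonne/day.
Product flow = 1847.4 + 2190 = 4037.4 tonne/day; water fraction = 0.348.

0.348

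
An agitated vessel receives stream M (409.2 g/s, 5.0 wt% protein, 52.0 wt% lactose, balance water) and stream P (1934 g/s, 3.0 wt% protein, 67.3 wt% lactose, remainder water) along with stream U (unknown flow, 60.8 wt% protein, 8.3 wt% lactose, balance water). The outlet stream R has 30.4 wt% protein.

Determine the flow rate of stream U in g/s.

Let U be the unknown flow. Total out = 2343.2 + U.
protein balance: 78.48 + 0.608·U = 0.304·(2343.2 + U)
(0.608 − 0.304)·U = 0.304×2343.2 − 78.48 = 633.85
U = 633.85 / 0.304 = 2085 g/s

2085 g/s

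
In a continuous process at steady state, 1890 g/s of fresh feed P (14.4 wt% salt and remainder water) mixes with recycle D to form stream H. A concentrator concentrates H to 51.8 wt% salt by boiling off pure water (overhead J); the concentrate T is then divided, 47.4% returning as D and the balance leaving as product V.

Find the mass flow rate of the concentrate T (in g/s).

Overall salt balance (none leaves overhead): salt in fresh feed = salt in product, i.e. 1890×0.144 = (1−0.474)·T·0.518.
T = 272.16/(0.518×0.526) = 998.87 g/s.

998.9 g/s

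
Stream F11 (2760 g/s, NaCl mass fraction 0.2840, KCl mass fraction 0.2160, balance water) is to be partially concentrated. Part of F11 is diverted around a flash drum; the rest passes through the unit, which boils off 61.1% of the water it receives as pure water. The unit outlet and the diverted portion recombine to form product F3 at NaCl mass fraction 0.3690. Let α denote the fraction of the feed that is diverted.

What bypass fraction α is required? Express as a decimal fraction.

All 2760×0.284 = 783.84 g/s of NaCl reaches F3, so F3 = 783.84/0.369 = 2124.2 g/s and vapour = 635.77 g/s.
The evaporator receives (1−α)·2760 of feed at 0.500 water and removes 0.611 of that water:
0.611×0.500×(1−α)×2760 = 635.77
(1−α) = 635.77/843.18 = 0.7540;  α = 0.2460.

0.246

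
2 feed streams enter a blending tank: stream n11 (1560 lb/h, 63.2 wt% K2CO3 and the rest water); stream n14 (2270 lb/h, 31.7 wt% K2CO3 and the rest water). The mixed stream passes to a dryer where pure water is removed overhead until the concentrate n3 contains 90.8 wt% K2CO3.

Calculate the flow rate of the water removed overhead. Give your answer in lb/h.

K2CO3 entering = 1560×0.632 + 2270×0.317 = 1705.5 lb/h.
All K2CO3 reports to n3, so n3 = 1705.5/0.908 = 1878.3 lb/h.
Total feed = 3830 lb/h; overhead = 3830 − 1878.3 = 1951.7 lb/h.

1952 lb/h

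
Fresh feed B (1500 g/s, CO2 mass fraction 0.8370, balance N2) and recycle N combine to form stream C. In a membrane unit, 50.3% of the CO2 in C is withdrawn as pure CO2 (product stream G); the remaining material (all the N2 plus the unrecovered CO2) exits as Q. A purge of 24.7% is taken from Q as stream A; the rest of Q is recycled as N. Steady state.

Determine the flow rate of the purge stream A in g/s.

490.8 g/s

N2 enters only via B and leaves only via the purge: 1500×0.163 = 0.247×(N2 in Q), and the membrane unit passes all N2, so N2 in C = N2 in Q = 989.88 g/s.
CO2 in C: m_A = 1500×0.837 + (1−0.247)·(1−0.503)·m_A, so m_A = 1255.5/0.6258 = 2006.4 g/s.
Q = (1−0.503)×2006.4 + 989.88 = 1987 g/s.
Purge A = 0.247×1987 = 490.8 g/s.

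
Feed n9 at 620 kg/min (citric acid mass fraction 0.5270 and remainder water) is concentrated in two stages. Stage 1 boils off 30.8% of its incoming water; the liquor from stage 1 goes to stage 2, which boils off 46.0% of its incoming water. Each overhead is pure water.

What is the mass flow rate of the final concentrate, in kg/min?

436.3 kg/min

water in feed = 620×0.473 = 293.26 kg/min.
After stage 1: water left = (1−0.308)×293.26 = 202.94; stream total = 529.68 kg/min.
After stage 2: water left = (1−0.460)×202.94 = 109.59; final concentrate = 436.33 kg/min.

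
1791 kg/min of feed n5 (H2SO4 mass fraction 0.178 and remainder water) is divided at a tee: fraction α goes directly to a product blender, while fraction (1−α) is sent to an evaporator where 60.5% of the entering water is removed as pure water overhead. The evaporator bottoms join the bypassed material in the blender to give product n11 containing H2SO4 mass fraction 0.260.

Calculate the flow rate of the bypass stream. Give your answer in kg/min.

All 1791×0.178 = 318.8 kg/min of H2SO4 reaches n11, so n11 = 318.8/0.260 = 1226.1 kg/min and vapour = 564.85 kg/min.
The evaporator receives (1−α)·1791 of feed at 0.822 water and removes 0.605 of that water:
0.605×0.822×(1−α)×1791 = 564.85
(1−α) = 564.85/890.68 = 0.6342;  α = 0.3658.
Bypass flow = 0.3658×1791 = 655.18 kg/min.

655.2 kg/min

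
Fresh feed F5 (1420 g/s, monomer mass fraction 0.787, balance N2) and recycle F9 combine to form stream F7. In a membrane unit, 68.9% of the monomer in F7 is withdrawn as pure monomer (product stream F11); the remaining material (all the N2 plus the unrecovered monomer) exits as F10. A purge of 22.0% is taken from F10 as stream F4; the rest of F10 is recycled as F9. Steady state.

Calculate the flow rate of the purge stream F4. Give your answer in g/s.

N2 enters only via F5 and leaves only via the purge: 1420×0.213 = 0.220×(N2 in F10), and the membrane unit passes all N2, so N2 in F7 = N2 in F10 = 1374.8 g/s.
monomer in F7: m_A = 1420×0.787 + (1−0.220)·(1−0.689)·m_A, so m_A = 1117.5/0.7574 = 1475.5 g/s.
F10 = (1−0.689)×1475.5 + 1374.8 = 1833.7 g/s.
Purge F4 = 0.220×1833.7 = 403.41 g/s.

403.4 g/s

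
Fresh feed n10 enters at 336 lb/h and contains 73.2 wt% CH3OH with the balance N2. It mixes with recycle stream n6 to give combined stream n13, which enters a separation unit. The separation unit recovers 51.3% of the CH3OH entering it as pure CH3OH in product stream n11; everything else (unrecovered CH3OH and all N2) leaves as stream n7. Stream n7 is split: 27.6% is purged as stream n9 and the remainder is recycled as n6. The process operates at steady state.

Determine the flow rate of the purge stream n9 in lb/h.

N2 enters only via n10 and leaves only via the purge: 336×0.268 = 0.276×(N2 in n7), and the separation unit passes all N2, so N2 in n13 = N2 in n7 = 326.26 lb/h.
CH3OH in n13: m_A = 336×0.732 + (1−0.276)·(1−0.513)·m_A, so m_A = 245.95/0.6474 = 379.9 lb/h.
n7 = (1−0.513)×379.9 + 326.26 = 511.27 lb/h.
Purge n9 = 0.276×511.27 = 141.11 lb/h.

141.1 lb/h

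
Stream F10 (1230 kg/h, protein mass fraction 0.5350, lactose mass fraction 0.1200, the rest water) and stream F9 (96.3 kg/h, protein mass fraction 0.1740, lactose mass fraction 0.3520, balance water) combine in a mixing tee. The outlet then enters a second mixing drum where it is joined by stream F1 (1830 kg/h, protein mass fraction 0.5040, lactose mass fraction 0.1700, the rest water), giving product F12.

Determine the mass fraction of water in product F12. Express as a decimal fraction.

Overall, product flow = 3156.3 kg/h.
water in = 1230×0.345 + 96.3×0.474 + 1830×0.326 = 1066.6 kg/h.
water fraction in F12 = 0.3379.

0.3379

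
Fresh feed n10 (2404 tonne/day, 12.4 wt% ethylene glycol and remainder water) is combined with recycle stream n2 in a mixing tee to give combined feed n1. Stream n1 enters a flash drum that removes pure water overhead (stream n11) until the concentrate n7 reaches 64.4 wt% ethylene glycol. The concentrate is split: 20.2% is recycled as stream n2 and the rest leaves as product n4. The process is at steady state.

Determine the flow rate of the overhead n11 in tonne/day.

1941 tonne/day

Overall ethylene glycol balance (none leaves overhead): ethylene glycol in fresh feed = ethylene glycol in product, i.e. 2404×0.124 = (1−0.202)·n7·0.644.
n7 = 298.1/(0.644×0.798) = 580.05 tonne/day.
Recycle n2 = 0.202×580.05 = 117.17 tonne/day.
Combined feed n1 = 2404 + 117.17 = 2521.2 tonne/day.
Overhead n11 = n1 − n7 = 2521.2 − 580.05 = 1941.1 tonne/day.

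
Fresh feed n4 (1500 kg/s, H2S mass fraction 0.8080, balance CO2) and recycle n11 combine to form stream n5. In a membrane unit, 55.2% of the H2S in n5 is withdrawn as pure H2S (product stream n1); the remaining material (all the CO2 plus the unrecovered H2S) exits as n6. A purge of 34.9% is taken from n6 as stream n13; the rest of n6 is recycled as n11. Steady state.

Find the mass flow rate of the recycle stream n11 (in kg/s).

CO2 enters only via n4 and leaves only via the purge: 1500×0.192 = 0.349×(CO2 in n6), and the membrane unit passes all CO2, so CO2 in n5 = CO2 in n6 = 825.21 kg/s.
H2S in n5: m_A = 1500×0.808 + (1−0.349)·(1−0.552)·m_A, so m_A = 1212/0.7084 = 1711 kg/s.
n6 = (1−0.552)×1711 + 825.21 = 1591.7 kg/s.
Recycle n11 = (1−0.349)×1591.7 = 1036.2 kg/s.

1036 kg/s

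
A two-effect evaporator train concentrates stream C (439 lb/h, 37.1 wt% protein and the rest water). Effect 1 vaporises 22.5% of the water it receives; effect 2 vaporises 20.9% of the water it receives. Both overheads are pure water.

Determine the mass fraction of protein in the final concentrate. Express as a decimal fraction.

0.4904

water in feed = 439×0.629 = 276.13 lb/h.
After stage 1: water left = (1−0.225)×276.13 = 214; stream total = 376.87 lb/h.
After stage 2: water left = (1−0.209)×214 = 169.28; final concentrate = 332.14 lb/h.
protein fraction = 162.87/332.14 = 0.4904.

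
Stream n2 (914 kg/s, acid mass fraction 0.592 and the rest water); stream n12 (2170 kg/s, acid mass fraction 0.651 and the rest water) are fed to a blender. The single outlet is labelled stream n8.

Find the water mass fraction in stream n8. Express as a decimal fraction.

Total flow out = 914 + 2170 = 3084 kg/s.
water in = 914×0.408 + 2170×0.349 = 1130.2 kg/s.
water mass fraction in n8 = 1130.2/3084 = 0.366.

0.366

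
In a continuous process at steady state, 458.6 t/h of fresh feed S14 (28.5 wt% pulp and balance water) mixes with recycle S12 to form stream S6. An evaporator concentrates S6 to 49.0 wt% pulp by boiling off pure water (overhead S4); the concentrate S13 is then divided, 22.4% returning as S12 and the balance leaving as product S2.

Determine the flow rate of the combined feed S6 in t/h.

535.6 t/h

Overall pulp balance (none leaves overhead): pulp in fresh feed = pulp in product, i.e. 458.6×0.285 = (1−0.224)·S13·0.490.
S13 = 130.7/(0.490×0.776) = 343.73 t/h.
Recycle S12 = 0.224×343.73 = 76.996 t/h.
Combined feed S6 = 458.6 + 76.996 = 535.6 t/h.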